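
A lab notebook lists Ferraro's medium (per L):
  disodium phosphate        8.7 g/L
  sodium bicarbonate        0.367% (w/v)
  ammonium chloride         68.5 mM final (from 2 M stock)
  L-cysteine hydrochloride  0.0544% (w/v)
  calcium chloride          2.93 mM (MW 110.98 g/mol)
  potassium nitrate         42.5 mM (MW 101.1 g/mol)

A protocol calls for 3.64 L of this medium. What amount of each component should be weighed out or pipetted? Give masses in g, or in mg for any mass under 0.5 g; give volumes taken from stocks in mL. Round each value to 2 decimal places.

Scale factor relative to 1 L: 3.64.
disodium phosphate: 8.7 g/L × 3.64 L = 31.67 g
sodium bicarbonate: 0.367 g per 100 mL × 3640 mL ÷ 100 = 13.36 g
ammonium chloride: C1V1 = C2V2 → 68.5 mM × 3640 mL ÷ 2000 mM = 124.67 mL
L-cysteine hydrochloride: 0.0544 g per 100 mL × 3640 mL ÷ 100 = 1.98 g
calcium chloride: 2.93 mmol/L × 110.98 g/mol × 3.64 L ÷ 1000 = 1.18 g
potassium nitrate: 42.5 mmol/L × 101.1 g/mol × 3.64 L ÷ 1000 = 15.64 g

disodium phosphate 31.67 g; sodium bicarbonate 13.36 g; ammonium chloride 124.67 mL; L-cysteine hydrochloride 1.98 g; calcium chloride 1.18 g; potassium nitrate 15.64 g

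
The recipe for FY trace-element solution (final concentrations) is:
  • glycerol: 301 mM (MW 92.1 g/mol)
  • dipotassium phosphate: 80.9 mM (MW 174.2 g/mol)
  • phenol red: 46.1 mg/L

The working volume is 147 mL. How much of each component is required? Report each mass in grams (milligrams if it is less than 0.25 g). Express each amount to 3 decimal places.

Scale factor relative to 1 L: 0.147.
glycerol: 301 mmol/L × 92.1 g/mol × 0.147 L ÷ 1000 = 4.075 g
dipotassium phosphate: 80.9 mmol/L × 174.2 g/mol × 0.147 L ÷ 1000 = 2.072 g
phenol red: 46.1 mg/L × 0.147 L = 6.777 mg

glycerol 4.075 g; dipotassium phosphate 2.072 g; phenol red 6.777 mg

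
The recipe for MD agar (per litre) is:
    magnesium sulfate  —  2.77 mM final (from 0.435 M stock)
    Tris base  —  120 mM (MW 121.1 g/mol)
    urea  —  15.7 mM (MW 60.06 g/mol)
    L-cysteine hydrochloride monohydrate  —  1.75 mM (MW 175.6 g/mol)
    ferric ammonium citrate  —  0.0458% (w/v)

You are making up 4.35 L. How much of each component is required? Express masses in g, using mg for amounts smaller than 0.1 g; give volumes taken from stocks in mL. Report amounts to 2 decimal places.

magnesium sulfate 27.70 mL; Tris base 63.21 g; urea 4.10 g; L-cysteine hydrochloride monohydrate 1.34 g; ferric ammonium citrate 1.99 g

Working volume: 4.35 L.
magnesium sulfate: dilute stock: 2.77 mM × 4350 mL ÷ 435 mM = 27.70 mL
Tris base: 120 mmol/L × 121.1 g/mol × 4.35 L ÷ 1000 = 63.21 g
urea: 15.7 mmol/L × 60.06 g/mol × 4.35 L ÷ 1000 = 4.10 g
L-cysteine hydrochloride monohydrate: 1.75 mmol/L × 175.6 g/mol × 4.35 L ÷ 1000 = 1.34 g
ferric ammonium citrate: 0.0458 g per 100 mL × 4350 mL ÷ 100 = 1.99 g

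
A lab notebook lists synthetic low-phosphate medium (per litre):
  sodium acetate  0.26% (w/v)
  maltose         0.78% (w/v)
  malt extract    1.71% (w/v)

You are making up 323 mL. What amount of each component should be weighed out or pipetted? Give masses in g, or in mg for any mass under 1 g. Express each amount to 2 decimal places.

Scale factor relative to 1 L: 0.323.
sodium acetate: 0.26 g per 100 mL × 323 mL ÷ 100 = 0.8398 g = 839.80 mg
maltose: 0.78% w/v = 7.8 g/L → 7.8 × 0.323 L = 2.52 g
malt extract: 1.71 g per 100 mL × 323 mL ÷ 100 = 5.52 g

sodium acetate 839.80 mg; maltose 2.52 g; malt extract 5.52 g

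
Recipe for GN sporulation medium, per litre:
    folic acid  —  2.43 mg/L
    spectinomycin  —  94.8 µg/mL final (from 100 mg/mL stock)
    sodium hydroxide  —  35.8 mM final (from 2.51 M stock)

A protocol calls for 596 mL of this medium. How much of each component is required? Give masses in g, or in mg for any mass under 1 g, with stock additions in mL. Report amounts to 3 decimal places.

folic acid 1.448 mg; spectinomycin 0.565 mL; sodium hydroxide 8.501 mL

Scale factor relative to 1 L: 0.596.
folic acid: 2.43 mg/L × 0.596 L = 1.448 mg
spectinomycin: V = C2·V2/C1 = 94.8 µg/mL × 596 mL ÷ 100000 µg/mL = 0.565 mL
sodium hydroxide: V = C2·V2/C1 = 35.8 mM × 596 mL ÷ 2510 mM = 8.501 mL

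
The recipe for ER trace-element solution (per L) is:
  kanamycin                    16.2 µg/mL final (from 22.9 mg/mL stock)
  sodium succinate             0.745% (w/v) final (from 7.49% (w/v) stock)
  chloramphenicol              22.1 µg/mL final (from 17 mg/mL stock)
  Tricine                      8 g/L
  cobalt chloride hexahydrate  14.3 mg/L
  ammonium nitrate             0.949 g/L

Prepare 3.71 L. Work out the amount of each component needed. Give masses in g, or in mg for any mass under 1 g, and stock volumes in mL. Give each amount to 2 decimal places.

kanamycin 2.62 mL; sodium succinate 369.02 mL; chloramphenicol 4.82 mL; Tricine 29.68 g; cobalt chloride hexahydrate 53.05 mg; ammonium nitrate 3.52 g

Working volume: 3.71 L.
kanamycin: C1V1 = C2V2 → 16.2 µg/mL × 3710 mL ÷ 22900 µg/mL = 2.62 mL
sodium succinate: dilute stock: 0.745% ÷ 7.49% × 3710 mL = 369.02 mL
chloramphenicol: C1V1 = C2V2 → 22.1 µg/mL × 3710 mL ÷ 17000 µg/mL = 4.82 mL
Tricine: 8 g/L × 3.71 L = 29.68 g
cobalt chloride hexahydrate: 14.3 mg/L × 3.71 L = 53.05 mg
ammonium nitrate: 0.949 g/L × 3.71 L = 3.52 g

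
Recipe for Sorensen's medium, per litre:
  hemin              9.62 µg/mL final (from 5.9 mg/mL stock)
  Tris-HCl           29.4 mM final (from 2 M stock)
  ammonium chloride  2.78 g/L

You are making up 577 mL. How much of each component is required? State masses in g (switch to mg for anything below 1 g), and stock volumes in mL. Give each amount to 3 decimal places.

hemin 0.941 mL; Tris-HCl 8.482 mL; ammonium chloride 1.604 g

Target volume = 577 mL = 0.577 L.
hemin: V = C2·V2/C1 = 9.62 µg/mL × 577 mL ÷ 5900 µg/mL = 0.941 mL
Tris-HCl: dilute stock: 29.4 mM × 577 mL ÷ 2000 mM = 8.482 mL
ammonium chloride: 2.78 g/L × 0.577 L = 1.604 g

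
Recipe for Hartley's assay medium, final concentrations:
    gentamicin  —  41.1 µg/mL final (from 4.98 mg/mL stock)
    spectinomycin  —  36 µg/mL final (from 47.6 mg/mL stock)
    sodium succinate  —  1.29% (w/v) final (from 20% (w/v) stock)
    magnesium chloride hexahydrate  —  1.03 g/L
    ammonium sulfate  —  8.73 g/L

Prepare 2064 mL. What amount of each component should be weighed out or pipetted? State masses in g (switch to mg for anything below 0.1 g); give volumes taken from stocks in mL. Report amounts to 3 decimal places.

gentamicin 17.034 mL; spectinomycin 1.561 mL; sodium succinate 133.128 mL; magnesium chloride hexahydrate 2.126 g; ammonium sulfate 18.019 g

Working volume: 2064 mL = 2.064 L.
gentamicin: V = C2·V2/C1 = 41.1 µg/mL × 2064 mL ÷ 4980 µg/mL = 17.034 mL
spectinomycin: V = C2·V2/C1 = 36 µg/mL × 2064 mL ÷ 47600 µg/mL = 1.561 mL
sodium succinate: dilute stock: 1.29% ÷ 20% × 2064 mL = 133.128 mL
magnesium chloride hexahydrate: 1.03 g/L × 2.064 L = 2.126 g
ammonium sulfate: 8.73 g/L × 2.064 L = 18.019 g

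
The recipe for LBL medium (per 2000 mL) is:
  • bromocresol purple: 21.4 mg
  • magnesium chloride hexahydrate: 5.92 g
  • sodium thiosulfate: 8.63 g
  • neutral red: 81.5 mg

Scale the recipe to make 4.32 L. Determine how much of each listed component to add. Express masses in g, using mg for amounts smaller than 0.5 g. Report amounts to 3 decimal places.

bromocresol purple 46.224 mg; magnesium chloride hexahydrate 12.787 g; sodium thiosulfate 18.641 g; neutral red 176.040 mg

Scale factor = 4320 mL / 2000 mL = 2.16.
bromocresol purple: 21.4 mg × (4320 mL / 2000 mL) = 46.224 mg
magnesium chloride hexahydrate: 5.92 g × (4320 mL / 2000 mL) = 12.787 g
sodium thiosulfate: 8.63 g × (4320 mL / 2000 mL) = 18.641 g
neutral red: 81.5 mg × (4320 mL / 2000 mL) = 176.040 mg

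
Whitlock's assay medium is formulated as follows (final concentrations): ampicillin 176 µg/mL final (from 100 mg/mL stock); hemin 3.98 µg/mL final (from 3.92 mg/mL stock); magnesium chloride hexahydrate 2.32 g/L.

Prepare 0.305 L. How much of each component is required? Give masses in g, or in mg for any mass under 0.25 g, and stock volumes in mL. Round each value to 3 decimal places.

ampicillin 0.537 mL; hemin 0.310 mL; magnesium chloride hexahydrate 0.708 g

Working volume: 0.305 L.
ampicillin: dilute stock: 176 µg/mL × 305 mL ÷ 100000 µg/mL = 0.537 mL
hemin: C1V1 = C2V2 → 3.98 µg/mL × 305 mL ÷ 3920 µg/mL = 0.310 mL
magnesium chloride hexahydrate: 2.32 g/L × 0.305 L = 0.708 g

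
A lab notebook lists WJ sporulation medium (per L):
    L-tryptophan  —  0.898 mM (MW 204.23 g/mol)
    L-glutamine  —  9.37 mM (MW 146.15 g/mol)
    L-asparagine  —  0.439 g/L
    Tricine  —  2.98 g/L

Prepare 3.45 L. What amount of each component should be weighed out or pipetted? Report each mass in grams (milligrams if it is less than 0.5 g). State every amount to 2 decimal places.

Working volume: 3.45 L.
L-tryptophan: 0.898 mmol/L × 204.23 g/mol × 3.45 L ÷ 1000 = 0.63 g
L-glutamine: 9.37 mmol/L × 146.15 g/mol × 3.45 L ÷ 1000 = 4.72 g
L-asparagine: 0.439 g/L × 3.45 L = 1.51 g
Tricine: 2.98 g/L × 3.45 L = 10.28 g

L-tryptophan 0.63 g; L-glutamine 4.72 g; L-asparagine 1.51 g; Tricine 10.28 g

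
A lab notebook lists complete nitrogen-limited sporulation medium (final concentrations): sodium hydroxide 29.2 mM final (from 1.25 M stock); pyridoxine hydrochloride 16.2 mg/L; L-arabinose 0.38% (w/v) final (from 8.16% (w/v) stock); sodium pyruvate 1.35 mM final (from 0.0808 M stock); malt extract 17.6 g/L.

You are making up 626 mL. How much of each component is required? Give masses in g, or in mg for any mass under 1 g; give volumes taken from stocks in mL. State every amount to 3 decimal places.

Scale factor relative to 1 L: 0.626.
sodium hydroxide: dilute stock: 29.2 mM × 626 mL ÷ 1250 mM = 14.623 mL
pyridoxine hydrochloride: 16.2 mg/L × 0.626 L = 10.141 mg
L-arabinose: V = C2·V2/C1 = 0.38% ÷ 8.16% × 626 mL = 29.152 mL
sodium pyruvate: dilute stock: 1.35 mM × 626 mL ÷ 80.8 mM = 10.459 mL
malt extract: 17.6 g/L × 0.626 L = 11.018 g

sodium hydroxide 14.623 mL; pyridoxine hydrochloride 10.141 mg; L-arabinose 29.152 mL; sodium pyruvate 10.459 mL; malt extract 11.018 g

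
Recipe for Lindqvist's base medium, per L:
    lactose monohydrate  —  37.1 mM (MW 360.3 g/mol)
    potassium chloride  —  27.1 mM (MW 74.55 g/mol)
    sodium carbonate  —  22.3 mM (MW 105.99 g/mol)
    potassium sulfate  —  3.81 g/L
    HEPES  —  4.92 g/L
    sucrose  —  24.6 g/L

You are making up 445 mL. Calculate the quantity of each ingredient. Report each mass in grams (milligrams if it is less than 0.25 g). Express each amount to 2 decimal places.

Scale factor relative to 1 L: 0.445.
lactose monohydrate: 37.1 mmol/L × 360.3 g/mol × 0.445 L ÷ 1000 = 5.95 g
potassium chloride: 27.1 mmol/L × 74.55 g/mol × 0.445 L ÷ 1000 = 0.90 g
sodium carbonate: 22.3 mmol/L × 105.99 g/mol × 0.445 L ÷ 1000 = 1.05 g
potassium sulfate: 3.81 g/L × 0.445 L = 1.70 g
HEPES: 4.92 g/L × 0.445 L = 2.19 g
sucrose: 24.6 g/L × 0.445 L = 10.95 g

lactose monohydrate 5.95 g; potassium chloride 0.90 g; sodium carbonate 1.05 g; potassium sulfate 1.70 g; HEPES 2.19 g; sucrose 10.95 g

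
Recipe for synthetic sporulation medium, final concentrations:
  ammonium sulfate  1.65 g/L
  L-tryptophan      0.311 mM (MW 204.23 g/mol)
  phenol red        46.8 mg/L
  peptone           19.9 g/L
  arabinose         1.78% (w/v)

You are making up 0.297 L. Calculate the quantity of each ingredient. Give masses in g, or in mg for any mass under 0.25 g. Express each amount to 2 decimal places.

Working volume: 0.297 L.
ammonium sulfate: 1.65 g/L × 0.297 L = 0.49 g
L-tryptophan: 0.311 mmol/L × 204.23 mg/mmol × 0.297 L = 18.86 mg
phenol red: 46.8 mg/L × 0.297 L = 13.90 mg
peptone: 19.9 g/L × 0.297 L = 5.91 g
arabinose: 1.78 g per 100 mL × 297 mL ÷ 100 = 5.29 g

ammonium sulfate 0.49 g; L-tryptophan 18.86 mg; phenol red 13.90 mg; peptone 5.91 g; arabinose 5.29 g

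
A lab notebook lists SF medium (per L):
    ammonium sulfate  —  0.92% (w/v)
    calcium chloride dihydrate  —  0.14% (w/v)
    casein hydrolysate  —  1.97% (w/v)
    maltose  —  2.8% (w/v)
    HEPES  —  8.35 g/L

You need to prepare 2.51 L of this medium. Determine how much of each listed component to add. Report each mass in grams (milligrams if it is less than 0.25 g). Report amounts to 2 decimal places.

Working volume: 2.51 L.
ammonium sulfate: 0.92 g per 100 mL × 2510 mL ÷ 100 = 23.09 g
calcium chloride dihydrate: 0.14% w/v = 1.4 g/L → 1.4 × 2.51 L = 3.51 g
casein hydrolysate: 1.97 g per 100 mL × 2510 mL ÷ 100 = 49.45 g
maltose: 2.8 g per 100 mL × 2510 mL ÷ 100 = 70.28 g
HEPES: 8.35 g/L × 2.51 L = 20.96 g

ammonium sulfate 23.09 g; calcium chloride dihydrate 3.51 g; casein hydrolysate 49.45 g; maltose 70.28 g; HEPES 20.96 g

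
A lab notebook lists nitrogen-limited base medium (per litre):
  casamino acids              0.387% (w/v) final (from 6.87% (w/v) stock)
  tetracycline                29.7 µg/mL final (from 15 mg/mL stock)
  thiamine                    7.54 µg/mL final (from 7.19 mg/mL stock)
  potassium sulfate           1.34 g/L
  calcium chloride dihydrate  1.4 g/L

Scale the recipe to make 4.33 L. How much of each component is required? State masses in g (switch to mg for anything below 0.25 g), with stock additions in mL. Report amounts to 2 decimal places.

Scale factor relative to 1 L: 4.33.
casamino acids: C1V1 = C2V2 → 0.387% ÷ 6.87% × 4330 mL = 243.92 mL
tetracycline: C1V1 = C2V2 → 29.7 µg/mL × 4330 mL ÷ 15000 µg/mL = 8.57 mL
thiamine: dilute stock: 7.54 µg/mL × 4330 mL ÷ 7190 µg/mL = 4.54 mL
potassium sulfate: 1.34 g/L × 4.33 L = 5.80 g
calcium chloride dihydrate: 1.4 g/L × 4.33 L = 6.06 g

casamino acids 243.92 mL; tetracycline 8.57 mL; thiamine 4.54 mL; potassium sulfate 5.80 g; calcium chloride dihydrate 6.06 g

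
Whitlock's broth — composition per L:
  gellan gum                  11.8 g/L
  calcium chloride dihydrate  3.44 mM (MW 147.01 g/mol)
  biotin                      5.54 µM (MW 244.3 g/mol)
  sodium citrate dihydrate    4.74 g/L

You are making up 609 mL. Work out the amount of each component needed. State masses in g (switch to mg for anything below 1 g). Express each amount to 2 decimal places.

Scale factor relative to 1 L: 0.609.
gellan gum: 11.8 g/L × 0.609 L = 7.19 g
calcium chloride dihydrate: 3.44 mmol/L × 147.01 mg/mmol × 0.609 L = 307.98 mg
biotin: 5.54 µmol/L × 244.3 g/mol × 0.609 L ÷ 1000 = 0.82 mg
sodium citrate dihydrate: 4.74 g/L × 0.609 L = 2.89 g

gellan gum 7.19 g; calcium chloride dihydrate 307.98 mg; biotin 0.82 mg; sodium citrate dihydrate 2.89 g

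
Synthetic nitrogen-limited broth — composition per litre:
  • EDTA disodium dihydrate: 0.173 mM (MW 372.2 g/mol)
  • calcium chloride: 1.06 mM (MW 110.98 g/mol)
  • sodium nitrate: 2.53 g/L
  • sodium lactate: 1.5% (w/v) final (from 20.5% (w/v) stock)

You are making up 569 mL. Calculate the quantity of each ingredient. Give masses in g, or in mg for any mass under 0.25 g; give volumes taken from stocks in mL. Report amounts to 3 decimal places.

EDTA disodium dihydrate 36.638 mg; calcium chloride 66.936 mg; sodium nitrate 1.440 g; sodium lactate 41.634 mL

Scale factor relative to 1 L: 0.569.
EDTA disodium dihydrate: 0.173 mmol/L × 372.2 mg/mmol × 0.569 L = 36.638 mg
calcium chloride: 1.06 mmol/L × 110.98 mg/mmol × 0.569 L = 66.936 mg
sodium nitrate: 2.53 g/L × 0.569 L = 1.440 g
sodium lactate: dilute stock: 1.5% ÷ 20.5% × 569 mL = 41.634 mL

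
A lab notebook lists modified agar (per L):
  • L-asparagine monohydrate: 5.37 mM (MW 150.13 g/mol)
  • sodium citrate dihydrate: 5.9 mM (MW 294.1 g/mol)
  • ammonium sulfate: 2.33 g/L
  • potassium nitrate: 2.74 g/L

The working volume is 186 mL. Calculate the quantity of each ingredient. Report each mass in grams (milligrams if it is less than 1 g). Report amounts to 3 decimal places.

L-asparagine monohydrate 149.953 mg; sodium citrate dihydrate 322.745 mg; ammonium sulfate 433.380 mg; potassium nitrate 509.640 mg

Scale factor relative to 1 L: 0.186.
L-asparagine monohydrate: 5.37 mmol/L × 150.13 mg/mmol × 0.186 L = 149.953 mg
sodium citrate dihydrate: 5.9 mmol/L × 294.1 mg/mmol × 0.186 L = 322.745 mg
ammonium sulfate: 2.33 g/L × 0.186 L = 0.43338 g = 433.380 mg
potassium nitrate: 2.74 g/L × 0.186 L = 0.50964 g = 509.640 mg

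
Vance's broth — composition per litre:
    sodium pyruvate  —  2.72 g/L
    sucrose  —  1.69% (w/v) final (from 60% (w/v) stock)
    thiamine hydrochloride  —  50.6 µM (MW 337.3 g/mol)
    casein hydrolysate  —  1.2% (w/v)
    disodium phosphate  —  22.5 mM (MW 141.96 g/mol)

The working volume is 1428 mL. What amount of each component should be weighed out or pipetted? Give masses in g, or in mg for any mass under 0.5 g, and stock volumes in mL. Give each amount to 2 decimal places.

sodium pyruvate 3.88 g; sucrose 40.22 mL; thiamine hydrochloride 24.37 mg; casein hydrolysate 17.14 g; disodium phosphate 4.56 g

Target volume = 1428 mL = 1.428 L.
sodium pyruvate: 2.72 g/L × 1.428 L = 3.88 g
sucrose: dilute stock: 1.69% ÷ 60% × 1428 mL = 40.22 mL
thiamine hydrochloride: 50.6 µmol/L × 337.3 g/mol × 1.428 L ÷ 1000 = 24.37 mg
casein hydrolysate: 1.2 g per 100 mL × 1428 mL ÷ 100 = 17.14 g
disodium phosphate: 22.5 mmol/L × 141.96 g/mol × 1.428 L ÷ 1000 = 4.56 g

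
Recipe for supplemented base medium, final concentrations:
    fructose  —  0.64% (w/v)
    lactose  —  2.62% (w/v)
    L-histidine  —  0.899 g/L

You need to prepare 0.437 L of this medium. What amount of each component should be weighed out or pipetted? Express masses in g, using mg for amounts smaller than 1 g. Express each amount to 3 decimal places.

Scale factor relative to 1 L: 0.437.
fructose: 0.64% w/v = 6.4 g/L → 6.4 × 0.437 L = 2.797 g
lactose: 2.62% w/v = 26.2 g/L → 26.2 × 0.437 L = 11.449 g
L-histidine: 0.899 g/L × 0.437 L = 0.392863 g = 392.863 mg

fructose 2.797 g; lactose 11.449 g; L-histidine 392.863 mg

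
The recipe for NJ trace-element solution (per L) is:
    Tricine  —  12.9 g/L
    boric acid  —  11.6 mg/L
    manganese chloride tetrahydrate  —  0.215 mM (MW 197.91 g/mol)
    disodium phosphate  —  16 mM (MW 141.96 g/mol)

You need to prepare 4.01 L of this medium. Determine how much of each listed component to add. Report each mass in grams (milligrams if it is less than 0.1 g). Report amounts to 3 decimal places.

Tricine 51.729 g; boric acid 46.516 mg; manganese chloride tetrahydrate 0.171 g; disodium phosphate 9.108 g

Working volume: 4.01 L.
Tricine: 12.9 g/L × 4.01 L = 51.729 g
boric acid: 11.6 mg/L × 4.01 L = 46.516 mg
manganese chloride tetrahydrate: 0.215 mmol/L × 197.91 g/mol × 4.01 L ÷ 1000 = 0.171 g
disodium phosphate: 16 mmol/L × 141.96 g/mol × 4.01 L ÷ 1000 = 9.108 g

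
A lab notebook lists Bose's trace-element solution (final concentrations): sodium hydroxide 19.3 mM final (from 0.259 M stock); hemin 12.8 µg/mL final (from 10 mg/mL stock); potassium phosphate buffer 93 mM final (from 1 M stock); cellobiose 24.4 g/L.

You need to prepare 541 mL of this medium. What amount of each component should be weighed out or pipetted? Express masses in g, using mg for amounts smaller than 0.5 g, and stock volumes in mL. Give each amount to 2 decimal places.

Scale factor relative to 1 L: 0.541.
sodium hydroxide: V = C2·V2/C1 = 19.3 mM × 541 mL ÷ 259 mM = 40.31 mL
hemin: dilute stock: 12.8 µg/mL × 541 mL ÷ 10000 µg/mL = 0.69 mL
potassium phosphate buffer: C1V1 = C2V2 → 93 mM × 541 mL ÷ 1000 mM = 50.31 mL
cellobiose: 24.4 g/L × 0.541 L = 13.20 g

sodium hydroxide 40.31 mL; hemin 0.69 mL; potassium phosphate buffer 50.31 mL; cellobiose 13.20 g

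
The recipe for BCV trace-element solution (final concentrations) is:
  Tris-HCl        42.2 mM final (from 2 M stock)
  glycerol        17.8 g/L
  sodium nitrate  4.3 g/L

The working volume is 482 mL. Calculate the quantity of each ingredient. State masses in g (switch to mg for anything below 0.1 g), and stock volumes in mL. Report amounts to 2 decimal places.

Scale factor relative to 1 L: 0.482.
Tris-HCl: V = C2·V2/C1 = 42.2 mM × 482 mL ÷ 2000 mM = 10.17 mL
glycerol: 17.8 g/L × 0.482 L = 8.58 g
sodium nitrate: 4.3 g/L × 0.482 L = 2.07 g

Tris-HCl 10.17 mL; glycerol 8.58 g; sodium nitrate 2.07 g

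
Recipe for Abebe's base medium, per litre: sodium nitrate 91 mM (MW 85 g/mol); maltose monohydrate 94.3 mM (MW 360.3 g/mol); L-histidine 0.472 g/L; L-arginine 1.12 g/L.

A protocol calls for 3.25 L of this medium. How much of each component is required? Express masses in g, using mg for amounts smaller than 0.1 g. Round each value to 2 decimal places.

sodium nitrate 25.14 g; maltose monohydrate 110.42 g; L-histidine 1.53 g; L-arginine 3.64 g

Working volume: 3.25 L.
sodium nitrate: 91 mmol/L × 85 g/mol × 3.25 L ÷ 1000 = 25.14 g
maltose monohydrate: 94.3 mmol/L × 360.3 g/mol × 3.25 L ÷ 1000 = 110.42 g
L-histidine: 0.472 g/L × 3.25 L = 1.53 g
L-arginine: 1.12 g/L × 3.25 L = 3.64 g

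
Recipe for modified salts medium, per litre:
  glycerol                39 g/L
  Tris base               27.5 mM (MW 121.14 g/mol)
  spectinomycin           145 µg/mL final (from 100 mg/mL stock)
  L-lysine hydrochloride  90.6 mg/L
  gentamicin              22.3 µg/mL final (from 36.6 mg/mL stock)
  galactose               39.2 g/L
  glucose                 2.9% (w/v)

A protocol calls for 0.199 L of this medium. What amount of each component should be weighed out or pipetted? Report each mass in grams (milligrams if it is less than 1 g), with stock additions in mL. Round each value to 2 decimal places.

Scale factor relative to 1 L: 0.199.
glycerol: 39 g/L × 0.199 L = 7.76 g
Tris base: 27.5 mmol/L × 121.14 mg/mmol × 0.199 L = 662.94 mg
spectinomycin: dilute stock: 145 µg/mL × 199 mL ÷ 100000 µg/mL = 0.29 mL
L-lysine hydrochloride: 90.6 mg/L × 0.199 L = 18.03 mg
gentamicin: C1V1 = C2V2 → 22.3 µg/mL × 199 mL ÷ 36600 µg/mL = 0.12 mL
galactose: 39.2 g/L × 0.199 L = 7.80 g
glucose: 2.9% w/v = 29 g/L → 29 × 0.199 L = 5.77 g

glycerol 7.76 g; Tris base 662.94 mg; spectinomycin 0.29 mL; L-lysine hydrochloride 18.03 mg; gentamicin 0.12 mL; galactose 7.80 g; glucose 5.77 g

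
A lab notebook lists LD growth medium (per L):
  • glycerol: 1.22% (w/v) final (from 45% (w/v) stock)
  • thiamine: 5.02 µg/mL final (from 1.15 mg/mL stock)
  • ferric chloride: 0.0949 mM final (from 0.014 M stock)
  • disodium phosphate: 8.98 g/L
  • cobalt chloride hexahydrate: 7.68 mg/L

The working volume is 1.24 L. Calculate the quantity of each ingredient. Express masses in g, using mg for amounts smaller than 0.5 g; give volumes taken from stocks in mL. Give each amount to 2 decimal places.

Scale factor relative to 1 L: 1.24.
glycerol: V = C2·V2/C1 = 1.22% ÷ 45% × 1240 mL = 33.62 mL
thiamine: V = C2·V2/C1 = 5.02 µg/mL × 1240 mL ÷ 1150 µg/mL = 5.41 mL
ferric chloride: dilute stock: 0.0949 mM × 1240 mL ÷ 14 mM = 8.41 mL
disodium phosphate: 8.98 g/L × 1.24 L = 11.14 g
cobalt chloride hexahydrate: 7.68 mg/L × 1.24 L = 9.52 mg

glycerol 33.62 mL; thiamine 5.41 mL; ferric chloride 8.41 mL; disodium phosphate 11.14 g; cobalt chloride hexahydrate 9.52 mg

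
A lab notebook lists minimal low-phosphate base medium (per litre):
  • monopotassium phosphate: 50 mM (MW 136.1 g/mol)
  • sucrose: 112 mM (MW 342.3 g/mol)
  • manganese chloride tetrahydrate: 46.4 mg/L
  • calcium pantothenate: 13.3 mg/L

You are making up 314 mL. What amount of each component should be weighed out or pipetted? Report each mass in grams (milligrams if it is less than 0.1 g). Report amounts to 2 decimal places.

Working volume: 314 mL = 0.314 L.
monopotassium phosphate: 50 mmol/L × 136.1 g/mol × 0.314 L ÷ 1000 = 2.14 g
sucrose: 112 mmol/L × 342.3 g/mol × 0.314 L ÷ 1000 = 12.04 g
manganese chloride tetrahydrate: 46.4 mg/L × 0.314 L = 14.57 mg
calcium pantothenate: 13.3 mg/L × 0.314 L = 4.18 mg

monopotassium phosphate 2.14 g; sucrose 12.04 g; manganese chloride tetrahydrate 14.57 mg; calcium pantothenate 4.18 mg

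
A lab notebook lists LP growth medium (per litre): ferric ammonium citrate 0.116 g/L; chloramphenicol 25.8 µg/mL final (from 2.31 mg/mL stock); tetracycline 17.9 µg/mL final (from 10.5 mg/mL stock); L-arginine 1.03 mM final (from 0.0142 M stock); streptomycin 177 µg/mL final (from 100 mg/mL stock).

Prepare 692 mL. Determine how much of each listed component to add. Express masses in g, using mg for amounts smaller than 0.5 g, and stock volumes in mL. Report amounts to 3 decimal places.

Scale factor relative to 1 L: 0.692.
ferric ammonium citrate: 0.116 g/L × 0.692 L = 0.080272 g = 80.272 mg
chloramphenicol: V = C2·V2/C1 = 25.8 µg/mL × 692 mL ÷ 2310 µg/mL = 7.729 mL
tetracycline: dilute stock: 17.9 µg/mL × 692 mL ÷ 10500 µg/mL = 1.180 mL
L-arginine: dilute stock: 1.03 mM × 692 mL ÷ 14.2 mM = 50.194 mL
streptomycin: dilute stock: 177 µg/mL × 692 mL ÷ 100000 µg/mL = 1.225 mL

ferric ammonium citrate 80.272 mg; chloramphenicol 7.729 mL; tetracycline 1.180 mL; L-arginine 50.194 mL; streptomycin 1.225 mL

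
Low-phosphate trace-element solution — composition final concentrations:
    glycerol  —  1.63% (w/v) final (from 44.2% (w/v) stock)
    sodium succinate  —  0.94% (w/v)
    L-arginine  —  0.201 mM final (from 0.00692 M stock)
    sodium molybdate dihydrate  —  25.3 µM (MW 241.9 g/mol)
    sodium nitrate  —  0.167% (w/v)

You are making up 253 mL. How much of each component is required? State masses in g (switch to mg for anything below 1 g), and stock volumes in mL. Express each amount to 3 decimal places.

Working volume: 253 mL = 0.253 L.
glycerol: V = C2·V2/C1 = 1.63% ÷ 44.2% × 253 mL = 9.330 mL
sodium succinate: 0.94 g per 100 mL × 253 mL ÷ 100 = 2.378 g
L-arginine: C1V1 = C2V2 → 0.201 mM × 253 mL ÷ 6.92 mM = 7.349 mL
sodium molybdate dihydrate: 25.3 µmol/L × 241.9 g/mol × 0.253 L ÷ 1000 = 1.548 mg
sodium nitrate: 0.167 g per 100 mL × 253 mL ÷ 100 = 0.42251 g = 422.510 mg

glycerol 9.330 mL; sodium succinate 2.378 g; L-arginine 7.349 mL; sodium molybdate dihydrate 1.548 mg; sodium nitrate 422.510 mg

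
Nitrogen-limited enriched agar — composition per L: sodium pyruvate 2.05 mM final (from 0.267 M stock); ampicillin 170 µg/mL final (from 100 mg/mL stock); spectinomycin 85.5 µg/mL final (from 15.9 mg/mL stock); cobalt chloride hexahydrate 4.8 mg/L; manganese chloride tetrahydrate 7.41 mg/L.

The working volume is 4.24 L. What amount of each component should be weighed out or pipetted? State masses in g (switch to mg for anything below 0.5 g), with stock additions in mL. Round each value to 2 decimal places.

sodium pyruvate 32.55 mL; ampicillin 7.21 mL; spectinomycin 22.80 mL; cobalt chloride hexahydrate 20.35 mg; manganese chloride tetrahydrate 31.42 mg

Working volume: 4.24 L.
sodium pyruvate: dilute stock: 2.05 mM × 4240 mL ÷ 267 mM = 32.55 mL
ampicillin: dilute stock: 170 µg/mL × 4240 mL ÷ 100000 µg/mL = 7.21 mL
spectinomycin: V = C2·V2/C1 = 85.5 µg/mL × 4240 mL ÷ 15900 µg/mL = 22.80 mL
cobalt chloride hexahydrate: 4.8 mg/L × 4.24 L = 20.35 mg
manganese chloride tetrahydrate: 7.41 mg/L × 4.24 L = 31.42 mg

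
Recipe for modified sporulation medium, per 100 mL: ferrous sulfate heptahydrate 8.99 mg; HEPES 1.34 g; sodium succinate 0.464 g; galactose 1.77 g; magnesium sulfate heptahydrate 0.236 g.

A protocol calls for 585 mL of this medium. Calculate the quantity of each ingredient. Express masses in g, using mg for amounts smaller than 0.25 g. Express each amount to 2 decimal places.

Scale factor = 585 mL / 100 mL = 5.85.
ferrous sulfate heptahydrate: 8.99 mg × (585 mL / 100 mL) = 52.59 mg
HEPES: 1.34 g × (585 mL / 100 mL) = 7.84 g
sodium succinate: 0.464 g × (585 mL / 100 mL) = 2.71 g
galactose: 1.77 g × (585 mL / 100 mL) = 10.35 g
magnesium sulfate heptahydrate: 0.236 g × (585 mL / 100 mL) = 1.38 g

ferrous sulfate heptahydrate 52.59 mg; HEPES 7.84 g; sodium succinate 2.71 g; galactose 10.35 g; magnesium sulfate heptahydrate 1.38 g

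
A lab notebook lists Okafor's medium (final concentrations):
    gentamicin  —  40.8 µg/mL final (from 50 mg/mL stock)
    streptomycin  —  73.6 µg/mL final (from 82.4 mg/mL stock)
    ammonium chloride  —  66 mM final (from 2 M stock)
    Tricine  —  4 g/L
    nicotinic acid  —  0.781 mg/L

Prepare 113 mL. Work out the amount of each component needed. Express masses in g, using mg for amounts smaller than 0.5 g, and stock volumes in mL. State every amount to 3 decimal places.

gentamicin 0.092 mL; streptomycin 0.101 mL; ammonium chloride 3.729 mL; Tricine 452.000 mg; nicotinic acid 0.088 mg

Scale factor relative to 1 L: 0.113.
gentamicin: C1V1 = C2V2 → 40.8 µg/mL × 113 mL ÷ 50000 µg/mL = 0.092 mL
streptomycin: V = C2·V2/C1 = 73.6 µg/mL × 113 mL ÷ 82400 µg/mL = 0.101 mL
ammonium chloride: V = C2·V2/C1 = 66 mM × 113 mL ÷ 2000 mM = 3.729 mL
Tricine: 4 g/L × 0.113 L = 0.452 g = 452.000 mg
nicotinic acid: 0.781 mg/L × 0.113 L = 0.088 mg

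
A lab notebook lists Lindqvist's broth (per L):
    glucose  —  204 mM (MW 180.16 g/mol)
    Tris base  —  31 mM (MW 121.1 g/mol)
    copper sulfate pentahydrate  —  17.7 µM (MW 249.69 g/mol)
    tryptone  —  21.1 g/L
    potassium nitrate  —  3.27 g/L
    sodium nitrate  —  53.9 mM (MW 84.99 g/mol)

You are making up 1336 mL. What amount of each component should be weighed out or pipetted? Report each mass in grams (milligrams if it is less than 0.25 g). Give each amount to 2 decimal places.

Working volume: 1336 mL = 1.336 L.
glucose: 204 mmol/L × 180.16 g/mol × 1.336 L ÷ 1000 = 49.10 g
Tris base: 31 mmol/L × 121.1 g/mol × 1.336 L ÷ 1000 = 5.02 g
copper sulfate pentahydrate: 17.7 µmol/L × 249.69 g/mol × 1.336 L ÷ 1000 = 5.90 mg
tryptone: 21.1 g/L × 1.336 L = 28.19 g
potassium nitrate: 3.27 g/L × 1.336 L = 4.37 g
sodium nitrate: 53.9 mmol/L × 84.99 g/mol × 1.336 L ÷ 1000 = 6.12 g

glucose 49.10 g; Tris base 5.02 g; copper sulfate pentahydrate 5.90 mg; tryptone 28.19 g; potassium nitrate 4.37 g; sodium nitrate 6.12 g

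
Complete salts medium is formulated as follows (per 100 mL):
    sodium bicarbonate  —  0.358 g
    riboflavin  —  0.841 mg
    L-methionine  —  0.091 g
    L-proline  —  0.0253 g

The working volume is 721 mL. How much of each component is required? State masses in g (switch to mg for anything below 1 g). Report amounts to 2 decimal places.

Ratio of target to recipe volume: 721 / 100 = 7.21.
sodium bicarbonate: 0.358 g × (721 mL / 100 mL) = 2.58 g
riboflavin: 0.841 mg × (721 mL / 100 mL) = 6.06 mg
L-methionine: 0.091 g × (721 mL / 100 mL) = 0.65611 g = 656.11 mg
L-proline: 0.0253 g × (721 mL / 100 mL) = 0.182413 g = 182.41 mg

sodium bicarbonate 2.58 g; riboflavin 6.06 mg; L-methionine 656.11 mg; L-proline 182.41 mg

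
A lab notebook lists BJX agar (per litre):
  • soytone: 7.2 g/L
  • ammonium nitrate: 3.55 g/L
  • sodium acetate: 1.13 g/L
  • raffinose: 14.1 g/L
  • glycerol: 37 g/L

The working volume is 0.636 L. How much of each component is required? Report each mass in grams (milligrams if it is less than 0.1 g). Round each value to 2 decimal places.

Scale factor relative to 1 L: 0.636.
soytone: 7.2 g/L × 0.636 L = 4.58 g
ammonium nitrate: 3.55 g/L × 0.636 L = 2.26 g
sodium acetate: 1.13 g/L × 0.636 L = 0.72 g
raffinose: 14.1 g/L × 0.636 L = 8.97 g
glycerol: 37 g/L × 0.636 L = 23.53 g

soytone 4.58 g; ammonium nitrate 2.26 g; sodium acetate 0.72 g; raffinose 8.97 g; glycerol 23.53 g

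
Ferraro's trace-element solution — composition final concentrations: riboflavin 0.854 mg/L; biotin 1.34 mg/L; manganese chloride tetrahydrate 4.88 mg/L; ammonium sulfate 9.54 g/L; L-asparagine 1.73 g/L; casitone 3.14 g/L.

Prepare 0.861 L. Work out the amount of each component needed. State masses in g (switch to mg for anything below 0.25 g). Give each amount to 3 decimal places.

Working volume: 0.861 L.
riboflavin: 0.854 mg/L × 0.861 L = 0.735 mg
biotin: 1.34 mg/L × 0.861 L = 1.154 mg
manganese chloride tetrahydrate: 4.88 mg/L × 0.861 L = 4.202 mg
ammonium sulfate: 9.54 g/L × 0.861 L = 8.214 g
L-asparagine: 1.73 g/L × 0.861 L = 1.490 g
casitone: 3.14 g/L × 0.861 L = 2.704 g

riboflavin 0.735 mg; biotin 1.154 mg; manganese chloride tetrahydrate 4.202 mg; ammonium sulfate 8.214 g; L-asparagine 1.490 g; casitone 2.704 g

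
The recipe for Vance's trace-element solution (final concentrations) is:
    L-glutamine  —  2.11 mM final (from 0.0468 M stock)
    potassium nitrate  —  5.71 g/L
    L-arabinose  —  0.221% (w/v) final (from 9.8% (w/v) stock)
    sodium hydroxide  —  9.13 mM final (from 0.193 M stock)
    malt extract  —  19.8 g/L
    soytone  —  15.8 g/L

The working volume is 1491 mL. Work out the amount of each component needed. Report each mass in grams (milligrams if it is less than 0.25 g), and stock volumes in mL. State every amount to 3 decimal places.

L-glutamine 67.222 mL; potassium nitrate 8.514 g; L-arabinose 33.624 mL; sodium hydroxide 70.533 mL; malt extract 29.522 g; soytone 23.558 g

Target volume = 1491 mL = 1.491 L.
L-glutamine: C1V1 = C2V2 → 2.11 mM × 1491 mL ÷ 46.8 mM = 67.222 mL
potassium nitrate: 5.71 g/L × 1.491 L = 8.514 g
L-arabinose: dilute stock: 0.221% ÷ 9.8% × 1491 mL = 33.624 mL
sodium hydroxide: C1V1 = C2V2 → 9.13 mM × 1491 mL ÷ 193 mM = 70.533 mL
malt extract: 19.8 g/L × 1.491 L = 29.522 g
soytone: 15.8 g/L × 1.491 L = 23.558 g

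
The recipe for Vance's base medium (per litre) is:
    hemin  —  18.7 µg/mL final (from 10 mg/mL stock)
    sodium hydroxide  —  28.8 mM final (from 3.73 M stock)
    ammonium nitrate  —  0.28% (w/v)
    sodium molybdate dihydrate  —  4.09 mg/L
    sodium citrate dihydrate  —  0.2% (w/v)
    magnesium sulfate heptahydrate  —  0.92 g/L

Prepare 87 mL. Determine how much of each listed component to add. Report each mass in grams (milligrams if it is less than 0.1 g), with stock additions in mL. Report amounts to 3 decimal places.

hemin 0.163 mL; sodium hydroxide 0.672 mL; ammonium nitrate 0.244 g; sodium molybdate dihydrate 0.356 mg; sodium citrate dihydrate 0.174 g; magnesium sulfate heptahydrate 80.040 mg

Scale factor relative to 1 L: 0.087.
hemin: V = C2·V2/C1 = 18.7 µg/mL × 87 mL ÷ 10000 µg/mL = 0.163 mL
sodium hydroxide: dilute stock: 28.8 mM × 87 mL ÷ 3730 mM = 0.672 mL
ammonium nitrate: 0.28% w/v = 2.8 g/L → 2.8 × 0.087 L = 0.244 g
sodium molybdate dihydrate: 4.09 mg/L × 0.087 L = 0.356 mg
sodium citrate dihydrate: 0.2% w/v = 2 g/L → 2 × 0.087 L = 0.174 g
magnesium sulfate heptahydrate: 0.92 g/L × 0.087 L = 0.08004 g = 80.040 mg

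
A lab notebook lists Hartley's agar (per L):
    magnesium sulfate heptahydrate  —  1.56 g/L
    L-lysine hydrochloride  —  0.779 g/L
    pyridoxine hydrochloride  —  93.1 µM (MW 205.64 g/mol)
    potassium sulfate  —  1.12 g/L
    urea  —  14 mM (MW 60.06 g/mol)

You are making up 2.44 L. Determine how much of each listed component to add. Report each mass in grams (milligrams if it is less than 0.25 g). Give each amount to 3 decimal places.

magnesium sulfate heptahydrate 3.806 g; L-lysine hydrochloride 1.901 g; pyridoxine hydrochloride 46.714 mg; potassium sulfate 2.733 g; urea 2.052 g

Scale factor relative to 1 L: 2.44.
magnesium sulfate heptahydrate: 1.56 g/L × 2.44 L = 3.806 g
L-lysine hydrochloride: 0.779 g/L × 2.44 L = 1.901 g
pyridoxine hydrochloride: 93.1 µmol/L × 205.64 g/mol × 2.44 L ÷ 1000 = 46.714 mg
potassium sulfate: 1.12 g/L × 2.44 L = 2.733 g
urea: 14 mmol/L × 60.06 g/mol × 2.44 L ÷ 1000 = 2.052 g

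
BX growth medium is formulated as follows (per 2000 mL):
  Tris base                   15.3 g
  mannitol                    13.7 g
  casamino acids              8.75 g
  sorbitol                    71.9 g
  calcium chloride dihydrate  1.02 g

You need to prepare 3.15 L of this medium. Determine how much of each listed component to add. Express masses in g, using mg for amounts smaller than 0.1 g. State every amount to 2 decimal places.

Scale factor = 3150 mL / 2000 mL = 1.575.
Tris base: 15.3 g × (3150 mL / 2000 mL) = 24.10 g
mannitol: 13.7 g × (3150 mL / 2000 mL) = 21.58 g
casamino acids: 8.75 g × (3150 mL / 2000 mL) = 13.78 g
sorbitol: 71.9 g × (3150 mL / 2000 mL) = 113.24 g
calcium chloride dihydrate: 1.02 g × (3150 mL / 2000 mL) = 1.61 g

Tris base 24.10 g; mannitol 21.58 g; casamino acids 13.78 g; sorbitol 113.24 g; calcium chloride dihydrate 1.61 g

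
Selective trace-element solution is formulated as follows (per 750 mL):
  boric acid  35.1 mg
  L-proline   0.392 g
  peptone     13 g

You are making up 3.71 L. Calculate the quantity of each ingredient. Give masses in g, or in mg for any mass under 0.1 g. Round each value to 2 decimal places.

Scale factor = 3710 mL / 750 mL = 4.94667.
boric acid: 35.1 mg × (3710 mL / 750 mL) = 173.628 mg = 0.17 g
L-proline: 0.392 g × (3710 mL / 750 mL) = 1.94 g
peptone: 13 g × (3710 mL / 750 mL) = 64.31 g

boric acid 0.17 g; L-proline 1.94 g; peptone 64.31 g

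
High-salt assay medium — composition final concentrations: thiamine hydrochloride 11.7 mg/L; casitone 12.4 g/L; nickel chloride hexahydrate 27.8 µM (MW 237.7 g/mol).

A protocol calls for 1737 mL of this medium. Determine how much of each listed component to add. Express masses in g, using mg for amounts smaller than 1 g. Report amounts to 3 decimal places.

Target volume = 1737 mL = 1.737 L.
thiamine hydrochloride: 11.7 mg/L × 1.737 L = 20.323 mg
casitone: 12.4 g/L × 1.737 L = 21.539 g
nickel chloride hexahydrate: 27.8 µmol/L × 237.7 g/mol × 1.737 L ÷ 1000 = 11.478 mg

thiamine hydrochloride 20.323 mg; casitone 21.539 g; nickel chloride hexahydrate 11.478 mg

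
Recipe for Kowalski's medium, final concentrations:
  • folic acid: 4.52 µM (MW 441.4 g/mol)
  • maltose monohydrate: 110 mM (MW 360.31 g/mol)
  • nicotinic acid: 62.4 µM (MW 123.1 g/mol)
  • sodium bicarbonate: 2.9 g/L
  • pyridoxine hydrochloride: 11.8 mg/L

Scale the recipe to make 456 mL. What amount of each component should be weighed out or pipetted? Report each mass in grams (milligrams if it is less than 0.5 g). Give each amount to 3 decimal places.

folic acid 0.910 mg; maltose monohydrate 18.073 g; nicotinic acid 3.503 mg; sodium bicarbonate 1.322 g; pyridoxine hydrochloride 5.381 mg

Target volume = 456 mL = 0.456 L.
folic acid: 4.52 µmol/L × 441.4 g/mol × 0.456 L ÷ 1000 = 0.910 mg
maltose monohydrate: 110 mmol/L × 360.31 g/mol × 0.456 L ÷ 1000 = 18.073 g
nicotinic acid: 62.4 µmol/L × 123.1 g/mol × 0.456 L ÷ 1000 = 3.503 mg
sodium bicarbonate: 2.9 g/L × 0.456 L = 1.322 g
pyridoxine hydrochloride: 11.8 mg/L × 0.456 L = 5.381 mg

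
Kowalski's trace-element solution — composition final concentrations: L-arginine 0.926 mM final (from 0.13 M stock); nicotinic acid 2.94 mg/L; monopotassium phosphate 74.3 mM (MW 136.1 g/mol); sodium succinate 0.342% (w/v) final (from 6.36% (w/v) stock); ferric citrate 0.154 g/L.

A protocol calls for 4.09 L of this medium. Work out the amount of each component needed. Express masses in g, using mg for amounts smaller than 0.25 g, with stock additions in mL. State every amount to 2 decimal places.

Scale factor relative to 1 L: 4.09.
L-arginine: V = C2·V2/C1 = 0.926 mM × 4090 mL ÷ 130 mM = 29.13 mL
nicotinic acid: 2.94 mg/L × 4.09 L = 12.02 mg
monopotassium phosphate: 74.3 mmol/L × 136.1 g/mol × 4.09 L ÷ 1000 = 41.36 g
sodium succinate: C1V1 = C2V2 → 0.342% ÷ 6.36% × 4090 mL = 219.93 mL
ferric citrate: 0.154 g/L × 4.09 L = 0.63 g

L-arginine 29.13 mL; nicotinic acid 12.02 mg; monopotassium phosphate 41.36 g; sodium succinate 219.93 mL; ferric citrate 0.63 g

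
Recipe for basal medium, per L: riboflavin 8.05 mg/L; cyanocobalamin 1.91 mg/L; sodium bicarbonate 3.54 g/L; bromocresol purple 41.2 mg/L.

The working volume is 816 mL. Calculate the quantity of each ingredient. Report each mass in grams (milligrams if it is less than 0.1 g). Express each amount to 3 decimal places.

Scale factor relative to 1 L: 0.816.
riboflavin: 8.05 mg/L × 0.816 L = 6.569 mg
cyanocobalamin: 1.91 mg/L × 0.816 L = 1.559 mg
sodium bicarbonate: 3.54 g/L × 0.816 L = 2.889 g
bromocresol purple: 41.2 mg/L × 0.816 L = 33.619 mg

riboflavin 6.569 mg; cyanocobalamin 1.559 mg; sodium bicarbonate 2.889 g; bromocresol purple 33.619 mg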